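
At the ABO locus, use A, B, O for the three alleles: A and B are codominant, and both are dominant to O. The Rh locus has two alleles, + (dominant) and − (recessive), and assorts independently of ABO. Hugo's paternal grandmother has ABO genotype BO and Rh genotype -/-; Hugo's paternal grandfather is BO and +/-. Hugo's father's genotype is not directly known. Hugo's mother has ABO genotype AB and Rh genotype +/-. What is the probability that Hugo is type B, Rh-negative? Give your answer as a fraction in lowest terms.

Hugo's father's ABO genotype from BO × BO: 1/4 BB, 1/2 BO, 1/4 OO.
Crossing each possibility with the mother AB and summing P(type B): 1/4·1/2 + 1/2·1/2 + 1/4·1/2 = 1/2.
Similarly for Rh via the father's Rh distribution: P(Rh-) = 3/8.
Independent loci: 1/2 × 3/8 = 3/16.

3/16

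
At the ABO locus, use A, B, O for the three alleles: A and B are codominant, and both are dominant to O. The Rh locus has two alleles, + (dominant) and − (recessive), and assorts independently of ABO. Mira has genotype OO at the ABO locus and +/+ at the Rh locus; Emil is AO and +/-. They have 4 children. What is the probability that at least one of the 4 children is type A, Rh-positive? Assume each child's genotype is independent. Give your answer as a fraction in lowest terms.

15/16

ABO cross OO × AO → 1/2 O, 1/2 A.
Rh cross +/+ × +/- → 1 Rh+; so P(type A, Rh-positive) = 1/2 × 1 = 1/2 per child.
P(none) = (1/2)^4 = 1/16; P(at least one) = 1 − 1/16 = 15/16.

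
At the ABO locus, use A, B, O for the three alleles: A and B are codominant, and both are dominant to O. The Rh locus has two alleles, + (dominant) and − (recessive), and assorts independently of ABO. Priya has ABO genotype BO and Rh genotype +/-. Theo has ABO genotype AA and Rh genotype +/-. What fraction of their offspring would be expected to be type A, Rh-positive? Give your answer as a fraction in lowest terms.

3/8

ABO cross BO × AA → offspring phenotypes: 1/2 A, 1/2 AB.
Rh cross +/- × +/- → 3/4 Rh+, 1/4 Rh-.
Independent loci: P(type A, Rh-positive) = 1/2 × 3/4 = 3/8.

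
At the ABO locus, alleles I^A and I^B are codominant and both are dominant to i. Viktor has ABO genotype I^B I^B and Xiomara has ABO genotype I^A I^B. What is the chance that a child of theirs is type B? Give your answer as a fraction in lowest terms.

ABO cross I^B I^B × I^A I^B → offspring phenotypes: 1/2 B, 1/2 AB.
So P(type B) = 1/2.

1/2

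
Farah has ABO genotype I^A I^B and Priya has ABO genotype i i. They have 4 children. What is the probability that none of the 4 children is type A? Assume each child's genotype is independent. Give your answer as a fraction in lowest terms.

ABO cross I^A I^B × i i → 1/2 A, 1/2 B.
So P(type A) = 1/2 per child.
P(not type A) = 1/2 for one child; (1/2)^4 = 1/16.

1/16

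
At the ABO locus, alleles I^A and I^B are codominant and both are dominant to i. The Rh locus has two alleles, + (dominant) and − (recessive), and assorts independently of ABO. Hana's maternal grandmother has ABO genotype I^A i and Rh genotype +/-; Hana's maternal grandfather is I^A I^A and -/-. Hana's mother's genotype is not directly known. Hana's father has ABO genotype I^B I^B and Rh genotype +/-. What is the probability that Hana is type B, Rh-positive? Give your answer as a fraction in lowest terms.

5/32

Hana's mother's ABO genotype from I^A i × I^A I^A: 1/2 I^A I^A, 1/2 I^A i.
Crossing each possibility with the father I^B I^B and summing P(type B): 1/2·0 + 1/2·1/2 = 1/4.
Similarly for Rh via the mother's Rh distribution: P(Rh+) = 5/8.
Independent loci: 1/4 × 5/8 = 5/32.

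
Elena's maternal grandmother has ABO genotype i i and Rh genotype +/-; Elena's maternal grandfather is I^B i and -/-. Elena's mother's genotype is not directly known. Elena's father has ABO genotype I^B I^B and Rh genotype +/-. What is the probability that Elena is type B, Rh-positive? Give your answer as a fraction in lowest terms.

Elena's mother's ABO genotype from i i × I^B i: 1/2 I^B i, 1/2 i i.
Crossing each possibility with the father I^B I^B and summing P(type B): 1/2·1 + 1/2·1 = 1.
Similarly for Rh via the mother's Rh distribution: P(Rh+) = 5/8.
Independent loci: 1 × 5/8 = 5/8.

5/8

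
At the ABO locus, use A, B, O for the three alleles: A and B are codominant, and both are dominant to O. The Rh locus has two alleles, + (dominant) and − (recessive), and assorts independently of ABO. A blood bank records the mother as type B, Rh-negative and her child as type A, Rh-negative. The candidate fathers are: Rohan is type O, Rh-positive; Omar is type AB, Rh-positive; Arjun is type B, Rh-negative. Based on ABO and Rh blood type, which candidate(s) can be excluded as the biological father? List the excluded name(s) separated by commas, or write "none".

Rohan, Arjun

A candidate is excluded only if no genotype consistent with his phenotype could produce a type A, Rh-negative child with a type B, Rh-negative mother.
Rohan (type O, Rh+): no genotype consistent with that phenotype can produce a type-A Rh- child with a type-B mother.
Arjun (type B, Rh-): no genotype consistent with that phenotype can produce a type-A Rh- child with a type-B mother.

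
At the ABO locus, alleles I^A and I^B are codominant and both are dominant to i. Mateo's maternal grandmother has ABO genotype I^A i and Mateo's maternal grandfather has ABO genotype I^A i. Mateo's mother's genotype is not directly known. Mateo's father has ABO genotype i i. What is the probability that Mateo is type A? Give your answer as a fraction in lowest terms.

1/2

Mateo's mother's ABO genotype from I^A i × I^A i: 1/4 I^A I^A, 1/2 I^A i, 1/4 i i.
Crossing each possibility with the father i i and summing P(type A): 1/4·1 + 1/2·1/2 + 1/4·0 = 1/2.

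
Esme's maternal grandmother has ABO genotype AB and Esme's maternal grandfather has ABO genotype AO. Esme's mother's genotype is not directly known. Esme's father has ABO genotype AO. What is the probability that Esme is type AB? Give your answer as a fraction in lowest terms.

1/8

Esme's mother's ABO genotype from AB × AO: 1/4 AA, 1/4 AB, 1/4 AO, 1/4 BO.
Crossing each possibility with the father AO and summing P(type AB): 1/4·0 + 1/4·1/4 + 1/4·0 + 1/4·1/4 = 1/8.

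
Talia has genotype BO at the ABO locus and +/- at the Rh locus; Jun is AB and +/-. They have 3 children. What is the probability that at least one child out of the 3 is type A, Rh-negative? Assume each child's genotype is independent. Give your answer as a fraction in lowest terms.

ABO cross BO × AB → 1/4 A, 1/2 B, 1/4 AB.
Rh cross +/- × +/- → 3/4 Rh+, 1/4 Rh-; so P(type A, Rh-negative) = 1/4 × 1/4 = 1/16 per child.
P(none) = (15/16)^3 = 3375/4096; P(at least one) = 1 − 3375/4096 = 721/4096.

721/4096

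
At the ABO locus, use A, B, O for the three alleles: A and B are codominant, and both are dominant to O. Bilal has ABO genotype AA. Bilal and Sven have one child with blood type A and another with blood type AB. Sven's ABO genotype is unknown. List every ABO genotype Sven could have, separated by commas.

For each candidate genotype of Sven, check whether crossing it with AA can produce every observed child phenotype.
  AA → possible child types {A} ✗
  AB → possible child types {A, AB} ✓
  AO → possible child types {A} ✗
  BB → possible child types {AB} ✗
  BO → possible child types {A, AB} ✓
  OO → possible child types {A} ✗

AB, BO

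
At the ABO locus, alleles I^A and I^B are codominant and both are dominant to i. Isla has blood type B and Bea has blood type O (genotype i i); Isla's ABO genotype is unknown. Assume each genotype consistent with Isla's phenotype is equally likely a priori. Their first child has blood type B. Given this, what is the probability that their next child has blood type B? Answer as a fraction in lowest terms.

5/6

Possible genotypes: Isla ∈ {I^B I^B, I^B i}; Bea ∈ {i i}.
Weight each parental genotype pair by prior × P(type-B child):
  I^B I^B × i i: posterior weight 2/3; P(next child type B) = 1.
  I^B i × i i: posterior weight 1/3; P(next child type B) = 1/2.
Weighted sum = 5/6.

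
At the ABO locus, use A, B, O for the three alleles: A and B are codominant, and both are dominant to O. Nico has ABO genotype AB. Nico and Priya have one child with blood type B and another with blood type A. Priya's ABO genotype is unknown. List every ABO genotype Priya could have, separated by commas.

For each candidate genotype of Priya, check whether crossing it with AB can produce every observed child phenotype.
  AA → possible child types {A, AB} ✗
  AB → possible child types {A, B, AB} ✓
  AO → possible child types {A, B, AB} ✓
  BB → possible child types {B, AB} ✗
  BO → possible child types {A, B, AB} ✓
  OO → possible child types {A, B} ✓

AB, AO, BO, OO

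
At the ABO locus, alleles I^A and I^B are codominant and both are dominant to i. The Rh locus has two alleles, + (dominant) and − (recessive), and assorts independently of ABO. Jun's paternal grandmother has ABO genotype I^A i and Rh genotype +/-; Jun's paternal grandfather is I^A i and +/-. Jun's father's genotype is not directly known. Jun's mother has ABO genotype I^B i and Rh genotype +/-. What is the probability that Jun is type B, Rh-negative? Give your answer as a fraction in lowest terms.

Jun's father's ABO genotype from I^A i × I^A i: 1/4 I^A I^A, 1/2 I^A i, 1/4 i i.
Crossing each possibility with the mother I^B i and summing P(type B): 1/4·0 + 1/2·1/4 + 1/4·1/2 = 1/4.
Similarly for Rh via the father's Rh distribution: P(Rh-) = 1/4.
Independent loci: 1/4 × 1/4 = 1/16.

1/16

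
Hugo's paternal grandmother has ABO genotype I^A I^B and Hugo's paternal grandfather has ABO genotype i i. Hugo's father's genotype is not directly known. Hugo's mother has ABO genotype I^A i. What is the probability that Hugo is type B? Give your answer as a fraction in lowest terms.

Hugo's father's ABO genotype from I^A I^B × i i: 1/2 I^A i, 1/2 I^B i.
Crossing each possibility with the mother I^A i and summing P(type B): 1/2·0 + 1/2·1/4 = 1/8.

1/8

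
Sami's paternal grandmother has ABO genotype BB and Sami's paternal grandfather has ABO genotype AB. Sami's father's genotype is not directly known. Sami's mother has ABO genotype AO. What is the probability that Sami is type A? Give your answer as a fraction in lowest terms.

Sami's father's ABO genotype from BB × AB: 1/2 AB, 1/2 BB.
Crossing each possibility with the mother AO and summing P(type A): 1/2·1/2 + 1/2·0 = 1/4.

1/4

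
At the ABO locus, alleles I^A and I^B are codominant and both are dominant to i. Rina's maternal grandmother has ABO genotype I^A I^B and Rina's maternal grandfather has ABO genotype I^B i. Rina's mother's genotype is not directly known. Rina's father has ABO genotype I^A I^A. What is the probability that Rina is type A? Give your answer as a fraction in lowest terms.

1/2

Rina's mother's ABO genotype from I^A I^B × I^B i: 1/4 I^A I^B, 1/4 I^A i, 1/4 I^B I^B, 1/4 I^B i.
Crossing each possibility with the father I^A I^A and summing P(type A): 1/4·1/2 + 1/4·1 + 1/4·0 + 1/4·1/2 = 1/2.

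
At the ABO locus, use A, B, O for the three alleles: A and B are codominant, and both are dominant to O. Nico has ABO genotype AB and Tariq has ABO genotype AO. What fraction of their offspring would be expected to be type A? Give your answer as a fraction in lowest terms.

1/2

ABO cross AB × AO → offspring phenotypes: 1/2 A, 1/4 B, 1/4 AB.
So P(type A) = 1/2.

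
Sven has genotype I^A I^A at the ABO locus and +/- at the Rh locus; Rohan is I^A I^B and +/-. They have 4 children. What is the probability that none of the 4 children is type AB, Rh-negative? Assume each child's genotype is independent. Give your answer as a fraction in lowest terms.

ABO cross I^A I^A × I^A I^B → 1/2 A, 1/2 AB.
Rh cross +/- × +/- → 3/4 Rh+, 1/4 Rh-; so P(type AB, Rh-negative) = 1/2 × 1/4 = 1/8 per child.
P(not type AB, Rh-negative) = 7/8 for one child; (7/8)^4 = 2401/4096.

2401/4096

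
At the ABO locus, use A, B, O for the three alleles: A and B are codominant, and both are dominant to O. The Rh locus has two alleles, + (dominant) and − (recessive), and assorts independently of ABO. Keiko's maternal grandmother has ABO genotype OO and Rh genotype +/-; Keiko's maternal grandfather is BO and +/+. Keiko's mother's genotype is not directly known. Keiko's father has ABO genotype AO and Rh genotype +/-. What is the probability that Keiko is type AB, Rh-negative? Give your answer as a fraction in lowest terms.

1/64

Keiko's mother's ABO genotype from OO × BO: 1/2 BO, 1/2 OO.
Crossing each possibility with the father AO and summing P(type AB): 1/2·1/4 + 1/2·0 = 1/8.
Similarly for Rh via the mother's Rh distribution: P(Rh-) = 1/8.
Independent loci: 1/8 × 1/8 = 1/64.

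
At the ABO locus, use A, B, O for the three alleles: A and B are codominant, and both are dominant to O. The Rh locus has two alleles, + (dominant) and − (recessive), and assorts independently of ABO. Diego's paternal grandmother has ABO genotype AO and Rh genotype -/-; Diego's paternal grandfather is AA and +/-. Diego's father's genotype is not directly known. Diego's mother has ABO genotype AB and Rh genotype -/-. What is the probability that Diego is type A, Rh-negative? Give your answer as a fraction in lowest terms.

3/8

Diego's father's ABO genotype from AO × AA: 1/2 AA, 1/2 AO.
Crossing each possibility with the mother AB and summing P(type A): 1/2·1/2 + 1/2·1/2 = 1/2.
Similarly for Rh via the father's Rh distribution: P(Rh-) = 3/4.
Independent loci: 1/2 × 3/4 = 3/8.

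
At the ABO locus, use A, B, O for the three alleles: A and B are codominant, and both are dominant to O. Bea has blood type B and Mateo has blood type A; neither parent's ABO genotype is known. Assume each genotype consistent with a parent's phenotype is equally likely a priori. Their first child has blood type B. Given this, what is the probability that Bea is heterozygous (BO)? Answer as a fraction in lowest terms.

Possible genotypes: Bea ∈ {BB, BO}; Mateo ∈ {AA, AO}.
Weight each parental genotype pair by prior × P(type-B child):
  BB × AO: posterior weight 2/3.
  BO × AO: posterior weight 1/3.
Sum the posterior weight over pairs where Bea is BO: 1/3.

1/3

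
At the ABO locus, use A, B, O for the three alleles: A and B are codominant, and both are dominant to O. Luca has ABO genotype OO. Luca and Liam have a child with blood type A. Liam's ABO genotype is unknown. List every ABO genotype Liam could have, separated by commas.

For each candidate genotype of Liam, check whether crossing it with OO can produce every observed child phenotype.
  AA → possible child types {A} ✓
  AB → possible child types {A, B} ✓
  AO → possible child types {O, A} ✓
  BB → possible child types {B} ✗
  BO → possible child types {O, B} ✗
  OO → possible child types {O} ✗

AA, AB, AO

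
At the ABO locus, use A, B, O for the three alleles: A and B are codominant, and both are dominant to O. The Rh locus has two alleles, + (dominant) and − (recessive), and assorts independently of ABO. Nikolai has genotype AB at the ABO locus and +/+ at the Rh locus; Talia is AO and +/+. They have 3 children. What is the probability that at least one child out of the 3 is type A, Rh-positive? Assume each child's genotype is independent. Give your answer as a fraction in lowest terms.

ABO cross AB × AO → 1/2 A, 1/4 B, 1/4 AB.
Rh cross +/+ × +/+ → 1 Rh+; so P(type A, Rh-positive) = 1/2 × 1 = 1/2 per child.
P(none) = (1/2)^3 = 1/8; P(at least one) = 1 − 1/8 = 7/8.

7/8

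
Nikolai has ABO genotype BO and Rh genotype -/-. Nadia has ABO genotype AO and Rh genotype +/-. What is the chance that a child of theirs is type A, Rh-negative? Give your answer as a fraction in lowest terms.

1/8

ABO cross BO × AO → offspring phenotypes: 1/4 O, 1/4 A, 1/4 B, 1/4 AB.
Rh cross -/- × +/- → 1/2 Rh+, 1/2 Rh-.
Independent loci: P(type A, Rh-negative) = 1/4 × 1/2 = 1/8.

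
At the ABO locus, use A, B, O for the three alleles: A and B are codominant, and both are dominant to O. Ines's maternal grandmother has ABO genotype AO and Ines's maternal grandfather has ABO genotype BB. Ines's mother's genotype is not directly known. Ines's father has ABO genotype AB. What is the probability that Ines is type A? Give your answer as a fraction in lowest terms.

1/4

Ines's mother's ABO genotype from AO × BB: 1/2 AB, 1/2 BO.
Crossing each possibility with the father AB and summing P(type A): 1/2·1/4 + 1/2·1/4 = 1/4.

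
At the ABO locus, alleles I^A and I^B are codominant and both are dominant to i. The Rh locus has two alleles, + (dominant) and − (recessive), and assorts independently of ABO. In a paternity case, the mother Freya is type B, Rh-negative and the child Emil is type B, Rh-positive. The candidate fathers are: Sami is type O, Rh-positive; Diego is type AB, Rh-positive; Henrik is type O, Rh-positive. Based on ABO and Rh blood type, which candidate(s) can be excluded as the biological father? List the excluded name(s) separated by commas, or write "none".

none

A candidate is excluded only if no genotype consistent with his phenotype could produce a type B, Rh-positive child with a type B, Rh-negative mother.
Every candidate has at least one consistent genotype combination, so none can be excluded.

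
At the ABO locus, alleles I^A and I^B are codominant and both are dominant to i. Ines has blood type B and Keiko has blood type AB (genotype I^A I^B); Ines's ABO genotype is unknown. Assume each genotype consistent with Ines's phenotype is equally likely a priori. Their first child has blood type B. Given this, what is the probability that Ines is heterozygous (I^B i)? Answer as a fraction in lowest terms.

Possible genotypes: Ines ∈ {I^B I^B, I^B i}; Keiko ∈ {I^A I^B}.
Weight each parental genotype pair by prior × P(type-B child):
  I^B I^B × I^A I^B: posterior weight 1/2.
  I^B i × I^A I^B: posterior weight 1/2.
Sum the posterior weight over pairs where Ines is I^B i: 1/2.

1/2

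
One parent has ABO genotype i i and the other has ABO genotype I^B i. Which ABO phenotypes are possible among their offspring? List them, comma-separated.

O, B

Gametes from i i × I^B i give offspring ABO genotypes I^B i, i i, i.e. phenotypes O, B.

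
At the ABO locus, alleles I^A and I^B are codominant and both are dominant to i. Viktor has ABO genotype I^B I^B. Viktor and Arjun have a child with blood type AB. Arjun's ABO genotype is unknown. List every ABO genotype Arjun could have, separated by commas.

For each candidate genotype of Arjun, check whether crossing it with I^B I^B can produce every observed child phenotype.
  I^A I^A → possible child types {AB} ✓
  I^A I^B → possible child types {B, AB} ✓
  I^A i → possible child types {B, AB} ✓
  I^B I^B → possible child types {B} ✗
  I^B i → possible child types {B} ✗
  i i → possible child types {B} ✗

I^A I^A, I^A I^B, I^A i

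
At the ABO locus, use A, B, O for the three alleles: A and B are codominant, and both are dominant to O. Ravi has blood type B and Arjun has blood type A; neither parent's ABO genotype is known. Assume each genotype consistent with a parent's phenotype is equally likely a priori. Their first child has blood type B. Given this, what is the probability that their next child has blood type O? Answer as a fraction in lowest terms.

1/12

Possible genotypes: Ravi ∈ {BB, BO}; Arjun ∈ {AA, AO}.
Weight each parental genotype pair by prior × P(type-B child):
  BB × AO: posterior weight 2/3; P(next child type O) = 0.
  BO × AO: posterior weight 1/3; P(next child type O) = 1/4.
Weighted sum = 1/12.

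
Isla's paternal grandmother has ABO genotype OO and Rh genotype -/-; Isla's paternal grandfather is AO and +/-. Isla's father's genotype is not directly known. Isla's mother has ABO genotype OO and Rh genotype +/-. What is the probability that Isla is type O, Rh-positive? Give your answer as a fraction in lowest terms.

Isla's father's ABO genotype from OO × AO: 1/2 AO, 1/2 OO.
Crossing each possibility with the mother OO and summing P(type O): 1/2·1/2 + 1/2·1 = 3/4.
Similarly for Rh via the father's Rh distribution: P(Rh+) = 5/8.
Independent loci: 3/4 × 5/8 = 15/32.

15/32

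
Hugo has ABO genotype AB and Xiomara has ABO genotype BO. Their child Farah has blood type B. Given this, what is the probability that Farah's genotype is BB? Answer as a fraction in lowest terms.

1/2

Cross AB × BO → 1/4 AB, 1/4 AO, 1/4 BB, 1/4 BO.
Type-B genotypes among offspring: BB (1/4), BO (1/4); total 1/2.
P(BB | type B) = (1/4) / (1/2) = 1/2.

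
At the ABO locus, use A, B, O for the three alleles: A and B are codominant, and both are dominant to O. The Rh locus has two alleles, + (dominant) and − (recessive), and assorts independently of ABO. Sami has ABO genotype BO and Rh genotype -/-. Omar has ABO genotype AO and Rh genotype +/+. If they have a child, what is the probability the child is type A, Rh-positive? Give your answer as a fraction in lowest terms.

ABO cross BO × AO → offspring phenotypes: 1/4 O, 1/4 A, 1/4 B, 1/4 AB.
Rh cross -/- × +/+ → 1 Rh+.
Independent loci: P(type A, Rh-positive) = 1/4 × 1 = 1/4.

1/4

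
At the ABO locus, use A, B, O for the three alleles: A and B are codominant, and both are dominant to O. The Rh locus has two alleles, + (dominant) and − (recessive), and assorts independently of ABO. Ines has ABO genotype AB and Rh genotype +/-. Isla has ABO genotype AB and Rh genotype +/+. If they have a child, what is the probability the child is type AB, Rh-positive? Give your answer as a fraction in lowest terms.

1/2

ABO cross AB × AB → offspring phenotypes: 1/4 A, 1/4 B, 1/2 AB.
Rh cross +/- × +/+ → 1 Rh+.
Independent loci: P(type AB, Rh-positive) = 1/2 × 1 = 1/2.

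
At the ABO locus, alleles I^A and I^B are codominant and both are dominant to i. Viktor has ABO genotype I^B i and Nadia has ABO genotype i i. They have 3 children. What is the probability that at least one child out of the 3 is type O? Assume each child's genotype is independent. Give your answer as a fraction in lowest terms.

7/8

ABO cross I^B i × i i → 1/2 O, 1/2 B.
So P(type O) = 1/2 per child.
P(none) = (1/2)^3 = 1/8; P(at least one) = 1 − 1/8 = 7/8.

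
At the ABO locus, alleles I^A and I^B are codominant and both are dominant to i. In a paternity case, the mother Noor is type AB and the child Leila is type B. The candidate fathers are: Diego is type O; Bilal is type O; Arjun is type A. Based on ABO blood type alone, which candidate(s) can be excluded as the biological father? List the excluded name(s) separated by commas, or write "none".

A candidate is excluded only if no genotype consistent with his phenotype could produce a type B child with a type AB mother.
Every candidate has at least one consistent genotype combination, so none can be excluded.

none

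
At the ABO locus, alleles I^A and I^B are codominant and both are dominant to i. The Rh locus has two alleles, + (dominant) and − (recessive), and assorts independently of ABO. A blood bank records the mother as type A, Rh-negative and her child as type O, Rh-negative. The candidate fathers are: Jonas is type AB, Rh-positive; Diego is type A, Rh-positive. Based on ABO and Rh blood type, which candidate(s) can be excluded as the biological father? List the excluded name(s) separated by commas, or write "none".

A candidate is excluded only if no genotype consistent with his phenotype could produce a type O, Rh-negative child with a type A, Rh-negative mother.
Jonas (type AB, Rh+): no genotype consistent with that phenotype can produce a type-O Rh- child with a type-A mother.

Jonas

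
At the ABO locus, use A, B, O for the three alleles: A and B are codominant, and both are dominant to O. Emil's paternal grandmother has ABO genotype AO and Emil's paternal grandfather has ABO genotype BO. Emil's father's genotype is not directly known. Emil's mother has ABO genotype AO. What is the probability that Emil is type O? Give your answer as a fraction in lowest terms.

1/4

Emil's father's ABO genotype from AO × BO: 1/4 AB, 1/4 AO, 1/4 BO, 1/4 OO.
Crossing each possibility with the mother AO and summing P(type O): 1/4·0 + 1/4·1/4 + 1/4·1/4 + 1/4·1/2 = 1/4.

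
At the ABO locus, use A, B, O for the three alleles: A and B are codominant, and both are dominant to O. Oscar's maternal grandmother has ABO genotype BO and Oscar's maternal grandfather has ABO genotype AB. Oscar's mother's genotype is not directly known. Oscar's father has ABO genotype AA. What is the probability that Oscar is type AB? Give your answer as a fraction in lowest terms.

1/2

Oscar's mother's ABO genotype from BO × AB: 1/4 AB, 1/4 AO, 1/4 BB, 1/4 BO.
Crossing each possibility with the father AA and summing P(type AB): 1/4·1/2 + 1/4·0 + 1/4·1 + 1/4·1/2 = 1/2.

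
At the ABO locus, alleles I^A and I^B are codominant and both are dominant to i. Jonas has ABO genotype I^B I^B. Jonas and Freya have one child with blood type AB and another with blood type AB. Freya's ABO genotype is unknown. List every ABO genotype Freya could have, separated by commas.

For each candidate genotype of Freya, check whether crossing it with I^B I^B can produce every observed child phenotype.
  I^A I^A → possible child types {AB} ✓
  I^A I^B → possible child types {B, AB} ✓
  I^A i → possible child types {B, AB} ✓
  I^B I^B → possible child types {B} ✗
  I^B i → possible child types {B} ✗
  i i → possible child types {B} ✗

I^A I^A, I^A I^B, I^A i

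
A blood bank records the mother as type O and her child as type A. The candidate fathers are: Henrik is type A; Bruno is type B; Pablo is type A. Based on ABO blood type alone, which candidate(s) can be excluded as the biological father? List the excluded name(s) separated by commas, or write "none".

A candidate is excluded only if no genotype consistent with his phenotype could produce a type A child with a type O mother.
Bruno (type B): no genotype consistent with that phenotype can produce a type-A child with a type-O mother.

Bruno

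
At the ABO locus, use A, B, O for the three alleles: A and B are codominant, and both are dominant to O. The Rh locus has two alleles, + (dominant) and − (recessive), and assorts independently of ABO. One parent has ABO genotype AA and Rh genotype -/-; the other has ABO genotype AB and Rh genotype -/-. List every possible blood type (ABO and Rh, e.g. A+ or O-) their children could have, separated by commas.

Gametes from AA × AB give offspring ABO genotypes AA, AB, i.e. phenotypes A, AB.
Rh cross -/- × -/- → phenotypes Rh-.
Combining independently: A-, AB-.

A-, AB-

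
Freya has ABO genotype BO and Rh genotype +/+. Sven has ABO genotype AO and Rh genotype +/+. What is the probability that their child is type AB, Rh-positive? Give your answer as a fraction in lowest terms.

1/4

ABO cross BO × AO → offspring phenotypes: 1/4 O, 1/4 A, 1/4 B, 1/4 AB.
Rh cross +/+ × +/+ → 1 Rh+.
Independent loci: P(type AB, Rh-positive) = 1/4 × 1 = 1/4.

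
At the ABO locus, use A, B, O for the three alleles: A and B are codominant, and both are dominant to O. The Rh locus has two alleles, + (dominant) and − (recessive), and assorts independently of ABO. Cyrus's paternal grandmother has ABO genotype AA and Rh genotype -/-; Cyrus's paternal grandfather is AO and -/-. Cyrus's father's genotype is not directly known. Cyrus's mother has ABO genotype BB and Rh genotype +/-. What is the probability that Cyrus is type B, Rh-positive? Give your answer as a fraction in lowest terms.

1/8

Cyrus's father's ABO genotype from AA × AO: 1/2 AA, 1/2 AO.
Crossing each possibility with the mother BB and summing P(type B): 1/2·0 + 1/2·1/2 = 1/4.
Similarly for Rh via the father's Rh distribution: P(Rh+) = 1/2.
Independent loci: 1/4 × 1/2 = 1/8.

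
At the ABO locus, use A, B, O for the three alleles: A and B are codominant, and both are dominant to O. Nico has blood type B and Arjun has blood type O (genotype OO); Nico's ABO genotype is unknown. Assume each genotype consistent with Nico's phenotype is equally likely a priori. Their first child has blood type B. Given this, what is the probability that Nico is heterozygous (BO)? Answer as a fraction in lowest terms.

Possible genotypes: Nico ∈ {BB, BO}; Arjun ∈ {OO}.
Weight each parental genotype pair by prior × P(type-B child):
  BB × OO: posterior weight 2/3.
  BO × OO: posterior weight 1/3.
Sum the posterior weight over pairs where Nico is BO: 1/3.

1/3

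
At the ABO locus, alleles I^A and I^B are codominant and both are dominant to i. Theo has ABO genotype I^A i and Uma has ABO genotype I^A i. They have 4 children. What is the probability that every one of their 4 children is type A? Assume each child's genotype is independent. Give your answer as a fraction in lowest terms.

ABO cross I^A i × I^A i → 1/4 O, 3/4 A.
So P(type A) = 3/4 per child.
All 4 independent: (3/4)^4 = 81/256.

81/256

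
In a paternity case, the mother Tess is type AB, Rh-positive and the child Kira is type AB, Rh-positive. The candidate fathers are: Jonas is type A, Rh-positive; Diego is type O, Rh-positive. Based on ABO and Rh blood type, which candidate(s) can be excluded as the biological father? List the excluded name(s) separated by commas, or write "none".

A candidate is excluded only if no genotype consistent with his phenotype could produce a type AB, Rh-positive child with a type AB, Rh-positive mother.
Diego (type O, Rh+): no genotype consistent with that phenotype can produce a type-AB Rh+ child with a type-AB mother.

Diego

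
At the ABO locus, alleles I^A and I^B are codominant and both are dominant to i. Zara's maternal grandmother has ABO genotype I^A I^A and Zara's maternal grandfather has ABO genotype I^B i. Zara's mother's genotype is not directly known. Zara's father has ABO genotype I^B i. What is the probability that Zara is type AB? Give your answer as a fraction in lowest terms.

Zara's mother's ABO genotype from I^A I^A × I^B i: 1/2 I^A I^B, 1/2 I^A i.
Crossing each possibility with the father I^B i and summing P(type AB): 1/2·1/4 + 1/2·1/4 = 1/4.

1/4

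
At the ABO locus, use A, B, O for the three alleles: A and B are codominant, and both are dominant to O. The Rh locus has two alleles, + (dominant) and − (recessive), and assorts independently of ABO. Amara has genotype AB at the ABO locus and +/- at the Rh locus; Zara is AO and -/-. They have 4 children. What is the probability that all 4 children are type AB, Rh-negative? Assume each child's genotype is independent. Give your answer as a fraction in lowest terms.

ABO cross AB × AO → 1/2 A, 1/4 B, 1/4 AB.
Rh cross +/- × -/- → 1/2 Rh+, 1/2 Rh-; so P(type AB, Rh-negative) = 1/4 × 1/2 = 1/8 per child.
All 4 independent: (1/8)^4 = 1/4096.

1/4096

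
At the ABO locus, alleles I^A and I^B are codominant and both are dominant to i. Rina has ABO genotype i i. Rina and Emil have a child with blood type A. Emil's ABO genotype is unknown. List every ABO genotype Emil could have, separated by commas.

For each candidate genotype of Emil, check whether crossing it with i i can produce every observed child phenotype.
  I^A I^A → possible child types {A} ✓
  I^A I^B → possible child types {A, B} ✓
  I^A i → possible child types {O, A} ✓
  I^B I^B → possible child types {B} ✗
  I^B i → possible child types {O, B} ✗
  i i → possible child types {O} ✗

I^A I^A, I^A I^B, I^A i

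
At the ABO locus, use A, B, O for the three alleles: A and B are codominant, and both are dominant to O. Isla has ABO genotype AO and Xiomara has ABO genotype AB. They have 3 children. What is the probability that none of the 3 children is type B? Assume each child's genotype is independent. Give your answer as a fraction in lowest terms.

ABO cross AO × AB → 1/2 A, 1/4 B, 1/4 AB.
So P(type B) = 1/4 per child.
P(not type B) = 3/4 for one child; (3/4)^3 = 27/64.

27/64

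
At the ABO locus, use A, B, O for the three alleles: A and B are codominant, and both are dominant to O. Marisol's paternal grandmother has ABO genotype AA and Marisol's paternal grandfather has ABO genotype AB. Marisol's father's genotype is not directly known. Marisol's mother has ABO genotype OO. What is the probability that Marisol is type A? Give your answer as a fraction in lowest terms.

Marisol's father's ABO genotype from AA × AB: 1/2 AA, 1/2 AB.
Crossing each possibility with the mother OO and summing P(type A): 1/2·1 + 1/2·1/2 = 3/4.

3/4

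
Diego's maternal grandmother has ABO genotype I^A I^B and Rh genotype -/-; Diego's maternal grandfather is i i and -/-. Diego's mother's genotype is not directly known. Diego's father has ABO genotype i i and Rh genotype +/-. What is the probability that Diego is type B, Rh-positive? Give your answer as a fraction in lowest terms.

Diego's mother's ABO genotype from I^A I^B × i i: 1/2 I^A i, 1/2 I^B i.
Crossing each possibility with the father i i and summing P(type B): 1/2·0 + 1/2·1/2 = 1/4.
Similarly for Rh via the mother's Rh distribution: P(Rh+) = 1/2.
Independent loci: 1/4 × 1/2 = 1/8.

1/8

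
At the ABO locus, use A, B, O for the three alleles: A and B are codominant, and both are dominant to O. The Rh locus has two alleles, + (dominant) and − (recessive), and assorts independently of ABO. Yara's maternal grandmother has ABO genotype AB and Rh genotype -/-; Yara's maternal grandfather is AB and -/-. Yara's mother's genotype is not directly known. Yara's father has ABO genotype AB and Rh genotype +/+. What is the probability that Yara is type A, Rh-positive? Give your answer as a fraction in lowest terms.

1/4

Yara's mother's ABO genotype from AB × AB: 1/4 AA, 1/2 AB, 1/4 BB.
Crossing each possibility with the father AB and summing P(type A): 1/4·1/2 + 1/2·1/4 + 1/4·0 = 1/4.
Similarly for Rh via the mother's Rh distribution: P(Rh+) = 1.
Independent loci: 1/4 × 1 = 1/4.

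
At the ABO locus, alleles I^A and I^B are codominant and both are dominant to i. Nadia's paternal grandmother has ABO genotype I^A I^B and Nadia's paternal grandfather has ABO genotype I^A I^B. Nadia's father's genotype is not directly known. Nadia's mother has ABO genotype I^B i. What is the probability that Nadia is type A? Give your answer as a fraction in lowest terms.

1/4

Nadia's father's ABO genotype from I^A I^B × I^A I^B: 1/4 I^A I^A, 1/2 I^A I^B, 1/4 I^B I^B.
Crossing each possibility with the mother I^B i and summing P(type A): 1/4·1/2 + 1/2·1/4 + 1/4·0 = 1/4.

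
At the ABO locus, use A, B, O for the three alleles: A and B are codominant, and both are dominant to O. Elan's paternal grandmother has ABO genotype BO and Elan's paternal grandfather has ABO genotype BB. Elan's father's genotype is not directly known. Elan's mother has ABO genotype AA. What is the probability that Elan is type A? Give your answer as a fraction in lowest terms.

Elan's father's ABO genotype from BO × BB: 1/2 BB, 1/2 BO.
Crossing each possibility with the mother AA and summing P(type A): 1/2·0 + 1/2·1/2 = 1/4.

1/4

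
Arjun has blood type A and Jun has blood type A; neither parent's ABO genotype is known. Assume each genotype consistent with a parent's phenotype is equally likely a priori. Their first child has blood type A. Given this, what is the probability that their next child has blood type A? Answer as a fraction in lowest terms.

Possible genotypes: Arjun ∈ {I^A I^A, I^A i}; Jun ∈ {I^A I^A, I^A i}.
Weight each parental genotype pair by prior × P(type-A child):
  I^A I^A × I^A I^A: posterior weight 4/15; P(next child type A) = 1.
  I^A I^A × I^A i: posterior weight 4/15; P(next child type A) = 1.
  I^A i × I^A I^A: posterior weight 4/15; P(next child type A) = 1.
  I^A i × I^A i: posterior weight 1/5; P(next child type A) = 3/4.
Weighted sum = 19/20.

19/20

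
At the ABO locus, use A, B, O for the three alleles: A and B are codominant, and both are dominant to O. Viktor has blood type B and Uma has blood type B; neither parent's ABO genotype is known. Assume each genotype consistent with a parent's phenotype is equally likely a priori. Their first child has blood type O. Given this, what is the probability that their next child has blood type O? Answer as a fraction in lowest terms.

Possible genotypes: Viktor ∈ {BB, BO}; Uma ∈ {BB, BO}.
Weight each parental genotype pair by prior × P(type-O child):
  BO × BO: posterior weight 1; P(next child type O) = 1/4.
Weighted sum = 1/4.

1/4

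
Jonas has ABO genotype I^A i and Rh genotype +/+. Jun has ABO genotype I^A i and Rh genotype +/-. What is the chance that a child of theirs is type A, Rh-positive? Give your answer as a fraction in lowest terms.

ABO cross I^A i × I^A i → offspring phenotypes: 1/4 O, 3/4 A.
Rh cross +/+ × +/- → 1 Rh+.
Independent loci: P(type A, Rh-positive) = 3/4 × 1 = 3/4.

3/4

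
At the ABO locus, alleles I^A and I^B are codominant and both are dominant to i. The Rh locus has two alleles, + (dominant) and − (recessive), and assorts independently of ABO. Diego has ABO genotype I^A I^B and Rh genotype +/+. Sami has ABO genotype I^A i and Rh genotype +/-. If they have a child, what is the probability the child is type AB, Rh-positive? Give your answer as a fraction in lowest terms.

1/4

ABO cross I^A I^B × I^A i → offspring phenotypes: 1/2 A, 1/4 B, 1/4 AB.
Rh cross +/+ × +/- → 1 Rh+.
Independent loci: P(type AB, Rh-positive) = 1/4 × 1 = 1/4.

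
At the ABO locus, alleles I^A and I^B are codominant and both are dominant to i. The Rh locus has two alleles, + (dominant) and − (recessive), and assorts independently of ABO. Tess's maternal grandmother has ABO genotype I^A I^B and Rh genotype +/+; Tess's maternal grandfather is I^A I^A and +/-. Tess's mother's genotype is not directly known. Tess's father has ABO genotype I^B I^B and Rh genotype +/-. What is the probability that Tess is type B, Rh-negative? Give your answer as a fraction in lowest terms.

1/32

Tess's mother's ABO genotype from I^A I^B × I^A I^A: 1/2 I^A I^A, 1/2 I^A I^B.
Crossing each possibility with the father I^B I^B and summing P(type B): 1/2·0 + 1/2·1/2 = 1/4.
Similarly for Rh via the mother's Rh distribution: P(Rh-) = 1/8.
Independent loci: 1/4 × 1/8 = 1/32.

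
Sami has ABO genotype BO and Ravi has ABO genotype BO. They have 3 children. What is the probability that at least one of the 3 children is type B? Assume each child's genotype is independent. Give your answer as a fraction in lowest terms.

ABO cross BO × BO → 1/4 O, 3/4 B.
So P(type B) = 3/4 per child.
P(none) = (1/4)^3 = 1/64; P(at least one) = 1 − 1/64 = 63/64.

63/64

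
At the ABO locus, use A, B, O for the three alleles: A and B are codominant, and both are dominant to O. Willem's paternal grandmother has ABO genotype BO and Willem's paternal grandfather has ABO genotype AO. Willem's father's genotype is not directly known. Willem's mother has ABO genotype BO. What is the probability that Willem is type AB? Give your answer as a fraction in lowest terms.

1/8

Willem's father's ABO genotype from BO × AO: 1/4 AB, 1/4 AO, 1/4 BO, 1/4 OO.
Crossing each possibility with the mother BO and summing P(type AB): 1/4·1/4 + 1/4·1/4 + 1/4·0 + 1/4·0 = 1/8.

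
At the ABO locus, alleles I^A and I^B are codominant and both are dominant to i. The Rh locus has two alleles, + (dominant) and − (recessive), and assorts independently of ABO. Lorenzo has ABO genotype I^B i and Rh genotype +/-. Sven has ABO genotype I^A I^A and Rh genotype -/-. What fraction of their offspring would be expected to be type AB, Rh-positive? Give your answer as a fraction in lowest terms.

1/4

ABO cross I^B i × I^A I^A → offspring phenotypes: 1/2 A, 1/2 AB.
Rh cross +/- × -/- → 1/2 Rh+, 1/2 Rh-.
Independent loci: P(type AB, Rh-positive) = 1/2 × 1/2 = 1/4.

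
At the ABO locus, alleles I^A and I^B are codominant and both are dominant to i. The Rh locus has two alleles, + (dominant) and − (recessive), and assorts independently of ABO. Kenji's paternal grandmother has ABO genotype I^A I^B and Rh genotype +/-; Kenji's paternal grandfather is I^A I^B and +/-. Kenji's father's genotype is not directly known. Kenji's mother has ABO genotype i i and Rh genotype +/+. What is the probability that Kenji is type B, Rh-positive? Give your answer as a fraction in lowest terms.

1/2

Kenji's father's ABO genotype from I^A I^B × I^A I^B: 1/4 I^A I^A, 1/2 I^A I^B, 1/4 I^B I^B.
Crossing each possibility with the mother i i and summing P(type B): 1/4·0 + 1/2·1/2 + 1/4·1 = 1/2.
Similarly for Rh via the father's Rh distribution: P(Rh+) = 1.
Independent loci: 1/2 × 1 = 1/2.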